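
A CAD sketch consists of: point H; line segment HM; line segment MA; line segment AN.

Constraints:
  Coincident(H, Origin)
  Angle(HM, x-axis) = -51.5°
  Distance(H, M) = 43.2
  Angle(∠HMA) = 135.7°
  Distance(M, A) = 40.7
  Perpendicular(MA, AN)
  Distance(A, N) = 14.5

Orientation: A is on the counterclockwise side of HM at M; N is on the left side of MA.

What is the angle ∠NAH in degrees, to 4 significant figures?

67.16°

∠HMA = 135.7°, so MA runs at -51.5° + (180° − 135.7°) = -7.200° from the x-axis; with |MA| = 40.7, A = M + 40.7·(cos -7.200°, sin -7.200°) = (67.27, -38.91). MA is perpendicular to AN; with |AN| = 14.5 on the left of MA, N = A + 14.5·(0.1253, 0.9921) = (69.09, -24.52). Then cos ∠NAH = AN·AH / (|AN||AH|), giving 67.16°.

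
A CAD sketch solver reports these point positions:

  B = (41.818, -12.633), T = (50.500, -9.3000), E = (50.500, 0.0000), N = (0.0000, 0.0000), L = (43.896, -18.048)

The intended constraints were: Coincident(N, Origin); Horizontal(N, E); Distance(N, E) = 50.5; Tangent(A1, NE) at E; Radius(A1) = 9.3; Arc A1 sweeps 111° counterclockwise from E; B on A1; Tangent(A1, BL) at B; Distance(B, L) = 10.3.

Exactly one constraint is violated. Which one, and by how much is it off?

Distance(B, L) = 10.3 — off by 4.50.

N = (0.00, 0.00) ✓; N.y = 0.00, E.y = 0.00 ✓; |NE| = 50.50 ✓; ∠(TE, EN) = 90.00° ✓; |TE| = 9.300 ✓; bearing(T→B) − bearing(T→E) = 111.0° ✓; |TB| = 9.300 ✓; ∠(TB, BL) = 90.01° ✓; |BL| = 5.800 ✗.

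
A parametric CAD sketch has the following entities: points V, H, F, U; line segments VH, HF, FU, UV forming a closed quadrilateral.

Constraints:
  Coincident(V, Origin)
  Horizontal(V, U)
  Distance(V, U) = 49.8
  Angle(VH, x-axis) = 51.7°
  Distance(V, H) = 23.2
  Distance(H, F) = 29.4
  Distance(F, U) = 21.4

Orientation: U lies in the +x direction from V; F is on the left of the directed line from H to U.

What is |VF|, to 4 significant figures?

48.26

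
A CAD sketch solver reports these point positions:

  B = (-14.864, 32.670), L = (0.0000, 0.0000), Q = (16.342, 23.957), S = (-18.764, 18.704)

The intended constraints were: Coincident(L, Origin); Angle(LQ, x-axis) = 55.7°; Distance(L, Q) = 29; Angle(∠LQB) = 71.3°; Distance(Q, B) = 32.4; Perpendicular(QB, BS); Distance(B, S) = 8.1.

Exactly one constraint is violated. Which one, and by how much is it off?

Distance(B, S) = 8.1 — off by 6.40.

L = (0.00, 0.00) ✓; LQ at 55.70° ✓; |LQ| = 29.00 ✓; ∠LQB = 71.30° ✓; |QB| = 32.40 ✓; ∠(QB, BS) = 90.00° ✓; |BS| = 14.50 ✗.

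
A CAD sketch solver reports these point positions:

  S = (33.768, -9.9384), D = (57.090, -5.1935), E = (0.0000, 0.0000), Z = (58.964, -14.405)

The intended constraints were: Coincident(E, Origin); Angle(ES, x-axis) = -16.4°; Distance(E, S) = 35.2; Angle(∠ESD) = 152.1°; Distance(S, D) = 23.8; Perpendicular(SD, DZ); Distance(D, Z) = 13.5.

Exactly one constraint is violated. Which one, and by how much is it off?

Distance(D, Z) = 13.5 — off by 4.10.

E = (0.00, 0.00) ✓; ES at -16.40° ✓; |ES| = 35.20 ✓; ∠ESD = 152.1° ✓; |SD| = 23.80 ✓; ∠(SD, DZ) = 90.00° ✓; |DZ| = 9.400 ✗.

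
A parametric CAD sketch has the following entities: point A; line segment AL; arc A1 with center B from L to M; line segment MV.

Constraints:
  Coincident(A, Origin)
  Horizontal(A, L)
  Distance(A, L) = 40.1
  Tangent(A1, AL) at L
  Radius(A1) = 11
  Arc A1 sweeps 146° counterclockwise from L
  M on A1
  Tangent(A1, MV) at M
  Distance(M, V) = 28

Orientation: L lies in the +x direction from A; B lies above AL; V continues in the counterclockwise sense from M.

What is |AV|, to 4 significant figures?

42.55

A is at the origin; A and L share the same y with |AL| = 40.1 and L on the +x side, so L = (40.10, 0.000). Tangency of A1 to AL means the radius BL is perpendicular to AL, so B = L + (0, 11) = (40.10, 11.00). On A1, L sits at bearing -90° from B; a 146° counterclockwise sweep puts M at bearing 56°, so M = B + 11.0·(cos 56°, sin 56°) = (46.25, 20.12). The tangent condition forces BM to be normal to MV, so MV runs along (−sin 56°, cos 56°); with |MV| = 28.0, V = (23.04, 35.78). Then |AV| = |V − A| = 42.55.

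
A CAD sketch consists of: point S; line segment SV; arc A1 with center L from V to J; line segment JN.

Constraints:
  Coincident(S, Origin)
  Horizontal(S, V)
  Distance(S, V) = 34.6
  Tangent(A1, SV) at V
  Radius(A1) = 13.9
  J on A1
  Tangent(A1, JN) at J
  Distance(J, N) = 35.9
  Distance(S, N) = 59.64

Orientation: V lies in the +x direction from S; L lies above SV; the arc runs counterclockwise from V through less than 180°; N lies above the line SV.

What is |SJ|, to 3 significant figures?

51.1

Checks: |LJ| = 13.90 ✓; ∠(LJ, JN) = 90.00° ✓; |JN| = 35.90 ✓; |SN| = 59.64 ✓.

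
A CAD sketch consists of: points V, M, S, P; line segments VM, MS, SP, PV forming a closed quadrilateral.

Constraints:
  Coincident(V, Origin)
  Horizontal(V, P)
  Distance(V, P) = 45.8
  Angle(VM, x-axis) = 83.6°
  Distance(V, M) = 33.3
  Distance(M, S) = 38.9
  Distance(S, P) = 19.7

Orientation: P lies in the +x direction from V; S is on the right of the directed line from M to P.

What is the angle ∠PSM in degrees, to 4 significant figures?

129.0°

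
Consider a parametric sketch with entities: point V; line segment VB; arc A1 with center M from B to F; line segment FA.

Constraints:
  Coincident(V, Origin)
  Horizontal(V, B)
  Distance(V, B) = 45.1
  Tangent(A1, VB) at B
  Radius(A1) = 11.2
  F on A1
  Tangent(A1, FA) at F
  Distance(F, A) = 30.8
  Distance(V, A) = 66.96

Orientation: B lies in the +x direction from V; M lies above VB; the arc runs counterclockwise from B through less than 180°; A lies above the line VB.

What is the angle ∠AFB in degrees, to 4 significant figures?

130.2°

Checks: ∠(MB, BV) = 90.00° ✓; |MB| = 11.20 ✓; |MF| = 11.20 ✓; ∠(MF, FA) = 90.00° ✓; |FA| = 30.80 ✓; |VA| = 66.96 ✓.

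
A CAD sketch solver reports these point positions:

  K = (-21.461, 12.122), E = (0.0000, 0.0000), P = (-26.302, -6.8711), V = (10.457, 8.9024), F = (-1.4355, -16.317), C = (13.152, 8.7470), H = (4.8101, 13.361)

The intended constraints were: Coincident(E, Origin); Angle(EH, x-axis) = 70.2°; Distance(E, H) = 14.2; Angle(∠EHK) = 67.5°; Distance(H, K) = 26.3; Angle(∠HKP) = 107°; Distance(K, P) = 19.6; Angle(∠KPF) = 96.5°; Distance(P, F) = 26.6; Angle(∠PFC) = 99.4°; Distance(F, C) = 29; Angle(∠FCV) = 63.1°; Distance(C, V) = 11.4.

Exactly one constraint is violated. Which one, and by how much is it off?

Distance(C, V) = 11.4 — off by 8.70.

E = (0.00, 0.00) ✓; EH at 70.20° ✓; |EH| = 14.20 ✓; ∠EHK = 67.50° ✓; |HK| = 26.30 ✓; ∠HKP = 107.0° ✓; |KP| = 19.60 ✓; ∠KPF = 96.50° ✓; |PF| = 26.60 ✓; ∠PFC = 99.40° ✓; |FC| = 29.00 ✓; ∠FCV = 63.10° ✓; |CV| = 2.699 ✗.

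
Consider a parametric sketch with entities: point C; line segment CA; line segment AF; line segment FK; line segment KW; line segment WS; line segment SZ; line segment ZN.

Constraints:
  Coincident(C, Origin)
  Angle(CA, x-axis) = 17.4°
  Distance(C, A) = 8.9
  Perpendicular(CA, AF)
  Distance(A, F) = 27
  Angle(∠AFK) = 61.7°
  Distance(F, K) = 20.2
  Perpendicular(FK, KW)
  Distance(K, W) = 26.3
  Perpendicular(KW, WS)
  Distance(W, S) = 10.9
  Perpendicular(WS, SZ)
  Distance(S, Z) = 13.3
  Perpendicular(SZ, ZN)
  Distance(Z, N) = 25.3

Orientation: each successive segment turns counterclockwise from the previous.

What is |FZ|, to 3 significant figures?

16.0

C is at the origin; CA runs at 17.4° with length 8.9, so A = (8.49, 2.66). CA ⟂ AF, so AF runs at 107°; with |AF| = 27.0, F = (0.419, 28.4). ∠AFK = 61.7° gives FK at -134° from the x-axis; with |FK| = 20.2, K = (-13.7, 14.0). The perpendicularity gives KW at right angles to FK, so KW runs at -44.3°; with |KW| = 26.3, W = (5.13, -4.40). KW ⟂ WS, so WS runs at 45.7°; with |WS| = 10.9, S = (12.7, 3.40). The perpendicularity gives SZ at right angles to WS, so SZ runs at 136°; with |SZ| = 13.3, Z = (3.23, 12.7). Then |FZ| = |Z − F| = 16.0.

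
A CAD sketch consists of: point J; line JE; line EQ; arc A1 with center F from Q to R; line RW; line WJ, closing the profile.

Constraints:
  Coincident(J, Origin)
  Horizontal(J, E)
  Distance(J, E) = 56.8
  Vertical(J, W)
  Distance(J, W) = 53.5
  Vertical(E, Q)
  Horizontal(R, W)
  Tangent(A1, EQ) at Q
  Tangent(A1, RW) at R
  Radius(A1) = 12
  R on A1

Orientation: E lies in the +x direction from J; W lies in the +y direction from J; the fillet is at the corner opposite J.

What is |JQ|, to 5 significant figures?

70.346

The virtual corner opposite J is at (56.800, 53.500). Since A1 is tangent to EQ there, FQ ⟂ EQ and since A1 is tangent to RW there, FR ⟂ RW, with radius 12.0, so the center F sits 12.0 in from both sides at F = (44.800, 41.500). That places the tangent points at Q = (56.800, 41.500) on EQ and R = (44.800, 53.500) on RW. Then |JQ| = |Q − J| = 70.346.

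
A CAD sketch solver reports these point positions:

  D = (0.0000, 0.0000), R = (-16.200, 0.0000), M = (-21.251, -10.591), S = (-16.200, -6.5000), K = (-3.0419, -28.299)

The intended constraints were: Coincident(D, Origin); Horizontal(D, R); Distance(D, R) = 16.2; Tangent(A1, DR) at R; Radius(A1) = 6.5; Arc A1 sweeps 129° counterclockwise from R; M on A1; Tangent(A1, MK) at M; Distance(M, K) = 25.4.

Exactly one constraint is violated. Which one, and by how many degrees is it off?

Tangent(A1, MK) at M — off by 6.79°.

D = (0.00, 0.00) ✓; D.y = 0.00, R.y = 0.00 ✓; |DR| = 16.20 ✓; ∠(SR, RD) = 90.00° ✓; |SR| = 6.500 ✓; bearing(S→M) − bearing(S→R) = 129.0° ✓; |SM| = 6.500 ✓; ∠(SM, MK) = 83.21° ✗; |MK| = 25.40 ✓.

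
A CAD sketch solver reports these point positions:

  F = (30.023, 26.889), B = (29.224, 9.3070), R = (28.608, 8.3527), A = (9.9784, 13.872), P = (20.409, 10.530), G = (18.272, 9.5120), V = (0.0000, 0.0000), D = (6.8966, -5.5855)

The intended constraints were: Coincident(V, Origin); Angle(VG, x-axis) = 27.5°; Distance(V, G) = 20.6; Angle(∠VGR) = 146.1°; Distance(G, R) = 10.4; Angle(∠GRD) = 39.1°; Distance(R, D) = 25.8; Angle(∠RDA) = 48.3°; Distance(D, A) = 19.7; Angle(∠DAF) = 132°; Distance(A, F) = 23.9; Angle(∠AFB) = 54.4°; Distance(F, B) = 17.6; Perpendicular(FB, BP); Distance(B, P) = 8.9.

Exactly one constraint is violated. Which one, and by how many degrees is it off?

Perpendicular(FB, BP) — off by 5.30°.

V = (0.00, 0.00) ✓; VG at 27.50° ✓; |VG| = 20.60 ✓; ∠VGR = 146.1° ✓; |GR| = 10.40 ✓; ∠GRD = 39.10° ✓; |RD| = 25.80 ✓; ∠RDA = 48.30° ✓; |DA| = 19.70 ✓; ∠DAF = 132.0° ✓; |AF| = 23.90 ✓; ∠AFB = 54.40° ✓; |FB| = 17.60 ✓; ∠(FB, BP) = 95.30° ✗; |BP| = 8.899 ✓.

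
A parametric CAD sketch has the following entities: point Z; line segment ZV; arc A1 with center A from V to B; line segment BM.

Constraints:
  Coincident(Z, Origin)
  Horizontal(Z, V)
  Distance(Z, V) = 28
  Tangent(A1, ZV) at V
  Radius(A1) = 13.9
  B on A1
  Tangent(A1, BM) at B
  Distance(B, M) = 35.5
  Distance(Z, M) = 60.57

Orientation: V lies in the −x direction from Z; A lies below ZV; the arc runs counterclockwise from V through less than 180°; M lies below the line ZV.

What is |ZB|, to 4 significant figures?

45.02

Checks: |AB| = 13.90 ✓; ∠(AB, BM) = 90.00° ✓; |BM| = 35.50 ✓; |ZM| = 60.57 ✓.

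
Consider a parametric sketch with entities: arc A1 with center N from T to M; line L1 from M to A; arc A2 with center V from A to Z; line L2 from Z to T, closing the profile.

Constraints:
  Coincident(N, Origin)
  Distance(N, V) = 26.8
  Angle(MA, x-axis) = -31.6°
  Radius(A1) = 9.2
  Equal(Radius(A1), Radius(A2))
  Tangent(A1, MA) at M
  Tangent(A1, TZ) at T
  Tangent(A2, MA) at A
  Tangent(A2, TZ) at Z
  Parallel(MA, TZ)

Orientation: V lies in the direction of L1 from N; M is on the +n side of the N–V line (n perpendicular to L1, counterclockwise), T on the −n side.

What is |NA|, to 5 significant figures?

28.335

The slot axis is L1's direction at -31.6°, so u = (cos -31.6°, sin -31.6°) = (0.85173, -0.52399) and n = (−sin -31.6°, cos -31.6°) = (0.52399, 0.85173). N is at the origin and V lies 26.8 along u from N, so V = 26.8·u = (22.826, -14.043). Tangency of A1 to both parallel lines with radius 9.2 puts M and T at N ± 9.2·n: M = (4.8207, 7.8359), T = (-4.8207, -7.8359). Equal radii place A and Z the same way about V: A = V + 9.2·n = (27.647, -6.2069), Z = V − 9.2·n = (18.006, -21.879). Then |NA| = |A − N| = 28.335.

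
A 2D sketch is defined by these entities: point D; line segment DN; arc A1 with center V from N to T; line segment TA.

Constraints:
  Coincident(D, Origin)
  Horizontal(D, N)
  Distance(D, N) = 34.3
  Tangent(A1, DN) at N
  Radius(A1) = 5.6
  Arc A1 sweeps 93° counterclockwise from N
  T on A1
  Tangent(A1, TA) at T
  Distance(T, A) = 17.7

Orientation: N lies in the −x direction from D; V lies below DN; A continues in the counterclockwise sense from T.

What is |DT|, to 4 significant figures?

40.33

D is at the origin; DN is horizontal with |DN| = 34.3 and N on the −x side, so N = (-34.30, 0.000). A1 meets DN tangentially, so VN is at right angles to DN, so V = N + (0, -5.6) = (-34.30, -5.600). On A1, N sits at bearing 90° from V; a 93° counterclockwise sweep puts T at bearing 183°, so T = V + 5.6·(cos 183°, sin 183°) = (-39.89, -5.893). Then |DT| = |T − D| = 40.33.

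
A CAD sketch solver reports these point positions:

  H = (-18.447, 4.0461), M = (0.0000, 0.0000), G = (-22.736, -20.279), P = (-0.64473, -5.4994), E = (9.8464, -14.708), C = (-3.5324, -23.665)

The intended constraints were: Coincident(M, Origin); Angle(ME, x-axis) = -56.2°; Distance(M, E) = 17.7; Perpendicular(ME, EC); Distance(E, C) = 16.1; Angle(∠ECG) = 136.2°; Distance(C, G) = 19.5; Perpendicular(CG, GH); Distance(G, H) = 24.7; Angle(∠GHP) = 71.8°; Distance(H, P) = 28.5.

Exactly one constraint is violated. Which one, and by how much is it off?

Distance(H, P) = 28.5 — off by 8.30.

M = (0.00, 0.00) ✓; ME at -56.20° ✓; |ME| = 17.70 ✓; ∠(ME, EC) = 90.00° ✓; |EC| = 16.10 ✓; ∠ECG = 136.2° ✓; |CG| = 19.50 ✓; ∠(CG, GH) = 90.00° ✓; |GH| = 24.70 ✓; ∠GHP = 71.80° ✓; |HP| = 20.20 ✗.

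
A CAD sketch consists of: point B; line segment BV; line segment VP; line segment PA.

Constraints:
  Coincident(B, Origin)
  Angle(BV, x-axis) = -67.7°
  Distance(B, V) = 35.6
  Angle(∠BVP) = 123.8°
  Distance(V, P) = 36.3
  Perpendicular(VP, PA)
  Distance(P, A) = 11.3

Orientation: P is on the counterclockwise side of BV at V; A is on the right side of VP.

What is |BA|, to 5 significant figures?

69.420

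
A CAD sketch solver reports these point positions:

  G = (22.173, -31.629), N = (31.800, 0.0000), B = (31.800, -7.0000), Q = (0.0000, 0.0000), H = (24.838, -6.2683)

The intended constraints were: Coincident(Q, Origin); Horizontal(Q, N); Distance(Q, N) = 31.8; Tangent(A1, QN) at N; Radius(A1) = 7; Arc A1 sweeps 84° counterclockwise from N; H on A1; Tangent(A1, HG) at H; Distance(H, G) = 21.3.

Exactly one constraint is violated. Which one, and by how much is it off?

Distance(H, G) = 21.3 — off by 4.20.

Q = (0.00, 0.00) ✓; Q.y = 0.00, N.y = 0.00 ✓; |QN| = 31.80 ✓; ∠(BN, NQ) = 90.00° ✓; |BN| = 7.000 ✓; bearing(B→H) − bearing(B→N) = 84.00° ✓; |BH| = 7.000 ✓; ∠(BH, HG) = 90.00° ✓; |HG| = 25.50 ✗.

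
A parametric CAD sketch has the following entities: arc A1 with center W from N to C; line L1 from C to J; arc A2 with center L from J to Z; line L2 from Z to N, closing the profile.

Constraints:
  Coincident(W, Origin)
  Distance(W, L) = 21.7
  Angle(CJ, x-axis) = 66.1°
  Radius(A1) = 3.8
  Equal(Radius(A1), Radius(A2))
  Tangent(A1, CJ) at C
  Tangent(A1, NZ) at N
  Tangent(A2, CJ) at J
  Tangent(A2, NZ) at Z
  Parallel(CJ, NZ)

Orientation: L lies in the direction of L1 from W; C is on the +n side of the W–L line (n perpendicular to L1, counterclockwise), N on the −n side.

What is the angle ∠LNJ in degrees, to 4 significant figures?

9.369°

The slot axis is L1's direction at 66.1°, so u = (cos 66.1°, sin 66.1°) = (0.4051, 0.9143) and n = (−sin 66.1°, cos 66.1°) = (-0.9143, 0.4051). W is at the origin and L lies 21.7 along u from W, so L = 21.7·u = (8.792, 19.84). Tangency of A1 to both parallel lines with radius 3.8 puts C and N at W ± 3.8·n: C = (-3.474, 1.540), N = (3.474, -1.540). Equal radii place J and Z the same way about L: J = L + 3.8·n = (5.317, 21.38), Z = L − 3.8·n = (12.27, 18.30). Then cos ∠LNJ = NL·NJ / (|NL||NJ|), giving 9.369°.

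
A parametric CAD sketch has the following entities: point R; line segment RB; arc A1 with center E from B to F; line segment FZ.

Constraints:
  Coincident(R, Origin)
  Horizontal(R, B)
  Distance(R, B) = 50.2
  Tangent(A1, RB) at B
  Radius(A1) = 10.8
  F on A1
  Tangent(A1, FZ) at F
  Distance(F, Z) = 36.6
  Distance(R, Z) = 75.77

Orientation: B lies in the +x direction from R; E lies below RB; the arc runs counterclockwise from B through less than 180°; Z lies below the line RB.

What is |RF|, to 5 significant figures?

43.820

R is at the origin; R and B share the same y with |RB| = 50.2 and B on the +x side, so B = (50.200, 0.0000). A1 meets RB tangentially, so EB is at right angles to RB, so E = B + (0, -10.8) = (50.200, -10.800). Since EF ⟂ FZ (tangency), |EZ| = √(10.8² + 36.6²) = 38.160 regardless of where F sits on A1. So Z lies on both circle(R, 75.77) and circle(E, 38.160); the below-RB intersection is Z = (58.608, -48.022). F is the foot of the tangent from Z: F = (40.770, -16.064).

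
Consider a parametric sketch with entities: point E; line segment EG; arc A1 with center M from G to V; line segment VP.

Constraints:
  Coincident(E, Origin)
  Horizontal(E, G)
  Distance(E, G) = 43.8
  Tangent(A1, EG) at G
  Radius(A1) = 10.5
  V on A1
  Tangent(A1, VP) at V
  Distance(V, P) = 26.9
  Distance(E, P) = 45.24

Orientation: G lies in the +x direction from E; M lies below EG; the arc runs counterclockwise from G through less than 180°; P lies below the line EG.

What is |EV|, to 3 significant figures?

34.6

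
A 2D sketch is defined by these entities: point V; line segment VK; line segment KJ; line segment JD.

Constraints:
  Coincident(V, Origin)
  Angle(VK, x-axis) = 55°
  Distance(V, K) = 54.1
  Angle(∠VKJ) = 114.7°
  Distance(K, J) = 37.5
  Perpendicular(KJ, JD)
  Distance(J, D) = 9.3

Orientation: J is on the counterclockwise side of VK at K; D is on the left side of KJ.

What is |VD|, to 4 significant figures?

72.12

∠VKJ = 114.7°, so KJ runs at 55.0° + (180° − 114.7°) = 120.3° from the x-axis; with |KJ| = 37.5, J = K + 37.5·(cos 120.3°, sin 120.3°) = (12.11, 76.69). KJ ⟂ JD; with |JD| = 9.3 on the left of KJ, D = J + 9.3·(-0.8634, -0.5045) = (4.081, 72.00). Then |VD| = |D − V| = 72.12.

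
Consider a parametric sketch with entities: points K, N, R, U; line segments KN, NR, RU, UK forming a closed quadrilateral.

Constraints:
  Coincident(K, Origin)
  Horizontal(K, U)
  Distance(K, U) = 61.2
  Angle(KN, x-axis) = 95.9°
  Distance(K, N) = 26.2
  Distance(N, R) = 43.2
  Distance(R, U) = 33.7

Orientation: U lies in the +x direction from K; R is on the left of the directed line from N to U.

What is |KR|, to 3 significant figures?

48.5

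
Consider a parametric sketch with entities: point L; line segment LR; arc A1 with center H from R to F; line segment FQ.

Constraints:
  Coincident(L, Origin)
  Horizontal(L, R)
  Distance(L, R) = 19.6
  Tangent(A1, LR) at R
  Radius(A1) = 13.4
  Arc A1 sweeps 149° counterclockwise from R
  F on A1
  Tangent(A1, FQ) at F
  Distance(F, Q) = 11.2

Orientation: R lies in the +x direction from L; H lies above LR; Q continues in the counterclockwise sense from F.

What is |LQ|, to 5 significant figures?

35.005

On A1, R sits at bearing -90° from H; a 149° counterclockwise sweep puts F at bearing 59°, so F = H + 13.4·(cos 59°, sin 59°) = (26.502, 24.886). The tangent condition forces HF to be normal to FQ, so FQ runs along (−sin 59°, cos 59°); with |FQ| = 11.2, Q = (16.901, 30.654). Then |LQ| = |Q − L| = 35.005.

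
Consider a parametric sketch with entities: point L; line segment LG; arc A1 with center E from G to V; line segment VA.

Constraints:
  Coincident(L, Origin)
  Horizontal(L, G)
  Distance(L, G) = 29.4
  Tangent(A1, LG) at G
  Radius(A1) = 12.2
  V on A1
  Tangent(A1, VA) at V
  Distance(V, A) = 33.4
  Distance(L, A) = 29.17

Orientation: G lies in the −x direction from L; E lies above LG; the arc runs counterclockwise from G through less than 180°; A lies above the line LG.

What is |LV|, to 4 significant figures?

20.68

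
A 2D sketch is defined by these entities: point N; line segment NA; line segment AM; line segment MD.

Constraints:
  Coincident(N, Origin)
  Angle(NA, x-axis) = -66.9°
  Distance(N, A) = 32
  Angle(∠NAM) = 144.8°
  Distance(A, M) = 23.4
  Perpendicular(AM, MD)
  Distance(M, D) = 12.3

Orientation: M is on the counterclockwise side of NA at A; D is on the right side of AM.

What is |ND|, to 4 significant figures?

58.31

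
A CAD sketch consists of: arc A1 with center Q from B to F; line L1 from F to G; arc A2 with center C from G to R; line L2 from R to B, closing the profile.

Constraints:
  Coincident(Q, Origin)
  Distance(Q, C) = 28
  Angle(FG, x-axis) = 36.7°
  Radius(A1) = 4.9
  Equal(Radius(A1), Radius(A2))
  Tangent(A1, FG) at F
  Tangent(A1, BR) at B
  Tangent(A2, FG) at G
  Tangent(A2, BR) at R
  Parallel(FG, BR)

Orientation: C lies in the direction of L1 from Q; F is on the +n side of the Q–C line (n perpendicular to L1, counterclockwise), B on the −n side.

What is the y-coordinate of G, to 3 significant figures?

20.7

The slot axis is L1's direction at 36.7°, so u = (cos 36.7°, sin 36.7°) = (0.802, 0.598) and n = (−sin 36.7°, cos 36.7°) = (-0.598, 0.802). Q is at the origin and C lies 28.0 along u from Q, so C = 28.0·u = (22.4, 16.7). Tangency of A1 to both parallel lines with radius 4.9 puts F and B at Q ± 4.9·n: F = (-2.93, 3.93), B = (2.93, -3.93). Equal radii place G and R the same way about C: G = C + 4.9·n = (19.5, 20.7), R = C − 4.9·n = (25.4, 12.8). So G.y = 20.7.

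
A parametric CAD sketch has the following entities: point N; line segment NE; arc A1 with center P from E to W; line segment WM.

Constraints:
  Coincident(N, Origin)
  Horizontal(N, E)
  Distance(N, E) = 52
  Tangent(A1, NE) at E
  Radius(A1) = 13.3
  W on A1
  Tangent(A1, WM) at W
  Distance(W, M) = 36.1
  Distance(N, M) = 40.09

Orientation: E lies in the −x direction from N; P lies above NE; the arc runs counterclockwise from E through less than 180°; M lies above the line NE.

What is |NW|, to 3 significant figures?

41.6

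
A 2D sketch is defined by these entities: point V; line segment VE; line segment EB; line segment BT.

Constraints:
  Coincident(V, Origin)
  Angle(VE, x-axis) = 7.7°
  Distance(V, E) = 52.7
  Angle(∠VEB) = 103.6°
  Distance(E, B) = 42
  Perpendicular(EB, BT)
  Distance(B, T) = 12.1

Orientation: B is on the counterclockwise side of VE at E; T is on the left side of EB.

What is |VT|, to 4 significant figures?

67.00

V is at the origin; VE runs at 7.7° with length 52.7, so E = 52.7·(cos 7.7°, sin 7.7°) = (52.22, 7.061). ∠VEB = 103.6°, so EB runs at 7.7° + (180° − 103.6°) = 84.10° from the x-axis; with |EB| = 42.0, B = E + 42.0·(cos 84.10°, sin 84.10°) = (56.54, 48.84). The perpendicularity gives BT at right angles to EB; with |BT| = 12.1 on the left of EB, T = B + 12.1·(-0.9947, 0.1028) = (44.51, 50.08). Then |VT| = |T − V| = 67.00.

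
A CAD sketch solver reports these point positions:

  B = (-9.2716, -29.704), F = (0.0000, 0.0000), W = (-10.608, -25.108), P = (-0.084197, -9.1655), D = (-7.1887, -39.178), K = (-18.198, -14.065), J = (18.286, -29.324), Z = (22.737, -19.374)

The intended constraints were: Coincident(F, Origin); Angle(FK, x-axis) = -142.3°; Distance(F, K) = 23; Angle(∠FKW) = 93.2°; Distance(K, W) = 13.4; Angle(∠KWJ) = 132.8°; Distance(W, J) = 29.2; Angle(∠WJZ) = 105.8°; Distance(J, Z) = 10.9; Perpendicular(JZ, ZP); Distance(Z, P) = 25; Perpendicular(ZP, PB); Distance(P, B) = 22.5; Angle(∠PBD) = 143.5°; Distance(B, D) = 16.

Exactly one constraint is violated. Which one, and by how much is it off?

Distance(B, D) = 16 — off by 6.30.

F = (0.00, 0.00) ✓; FK at -142.3° ✓; |FK| = 23.00 ✓; ∠FKW = 93.20° ✓; |KW| = 13.40 ✓; ∠KWJ = 132.8° ✓; |WJ| = 29.20 ✓; ∠WJZ = 105.8° ✓; |JZ| = 10.90 ✓; ∠(JZ, ZP) = 90.00° ✓; |ZP| = 25.00 ✓; ∠(ZP, PB) = 90.00° ✓; |PB| = 22.50 ✓; ∠PBD = 143.5° ✓; |BD| = 9.700 ✗.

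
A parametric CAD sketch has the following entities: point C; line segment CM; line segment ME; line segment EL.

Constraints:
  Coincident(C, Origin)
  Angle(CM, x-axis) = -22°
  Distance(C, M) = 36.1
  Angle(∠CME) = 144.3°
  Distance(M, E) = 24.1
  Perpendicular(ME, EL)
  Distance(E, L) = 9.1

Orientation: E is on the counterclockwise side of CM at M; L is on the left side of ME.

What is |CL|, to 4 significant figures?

54.74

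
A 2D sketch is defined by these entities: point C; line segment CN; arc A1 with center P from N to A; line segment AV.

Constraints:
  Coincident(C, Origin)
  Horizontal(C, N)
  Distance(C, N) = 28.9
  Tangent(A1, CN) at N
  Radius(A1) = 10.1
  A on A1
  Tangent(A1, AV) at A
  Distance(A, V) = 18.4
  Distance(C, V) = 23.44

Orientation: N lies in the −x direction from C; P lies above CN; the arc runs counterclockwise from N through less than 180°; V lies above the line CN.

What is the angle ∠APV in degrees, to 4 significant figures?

61.24°

Checks: ∠(PN, NC) = 90.00° ✓; |PN| = 10.10 ✓; |PA| = 10.10 ✓; ∠(PA, AV) = 90.00° ✓; |AV| = 18.40 ✓; |CV| = 23.44 ✓.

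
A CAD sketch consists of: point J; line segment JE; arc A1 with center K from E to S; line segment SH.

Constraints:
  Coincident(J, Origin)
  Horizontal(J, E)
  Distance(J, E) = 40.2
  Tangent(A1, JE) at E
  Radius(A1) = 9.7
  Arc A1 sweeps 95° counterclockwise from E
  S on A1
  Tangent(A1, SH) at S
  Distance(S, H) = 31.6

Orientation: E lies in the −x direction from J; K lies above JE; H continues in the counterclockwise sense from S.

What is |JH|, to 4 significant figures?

53.61

J is at the origin; J and E share the same y with |JE| = 40.2 and E on the −x side, so E = (-40.20, 0.000). Since A1 is tangent to JE there, KE ⟂ JE, so K = E + (0, 9.7) = (-40.20, 9.700). On A1, E sits at bearing -90° from K; a 95° counterclockwise sweep puts S at bearing 5°, so S = K + 9.7·(cos 5°, sin 5°) = (-30.54, 10.55). Since A1 is tangent to SH there, KS ⟂ SH, so SH runs along (−sin 5°, cos 5°); with |SH| = 31.6, H = (-33.29, 42.03). Then |JH| = |H − J| = 53.61.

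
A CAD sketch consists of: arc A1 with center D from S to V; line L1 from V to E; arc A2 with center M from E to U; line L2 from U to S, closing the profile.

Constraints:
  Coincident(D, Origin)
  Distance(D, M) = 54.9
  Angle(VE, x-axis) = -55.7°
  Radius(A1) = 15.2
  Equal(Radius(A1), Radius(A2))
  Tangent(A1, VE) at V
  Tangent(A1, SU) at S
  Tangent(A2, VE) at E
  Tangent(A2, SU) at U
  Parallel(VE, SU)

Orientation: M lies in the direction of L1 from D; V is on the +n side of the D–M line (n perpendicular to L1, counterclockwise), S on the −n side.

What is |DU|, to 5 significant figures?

56.965

Tangency of A1 to both parallel lines with radius 15.2 puts V and S at D ± 15.2·n: V = (12.557, 8.5656), S = (-12.557, -8.5656). Equal radii place E and U the same way about M: E = M + 15.2·n = (43.494, -36.787), U = M − 15.2·n = (18.381, -53.918). Then |DU| = |U − D| = 56.965.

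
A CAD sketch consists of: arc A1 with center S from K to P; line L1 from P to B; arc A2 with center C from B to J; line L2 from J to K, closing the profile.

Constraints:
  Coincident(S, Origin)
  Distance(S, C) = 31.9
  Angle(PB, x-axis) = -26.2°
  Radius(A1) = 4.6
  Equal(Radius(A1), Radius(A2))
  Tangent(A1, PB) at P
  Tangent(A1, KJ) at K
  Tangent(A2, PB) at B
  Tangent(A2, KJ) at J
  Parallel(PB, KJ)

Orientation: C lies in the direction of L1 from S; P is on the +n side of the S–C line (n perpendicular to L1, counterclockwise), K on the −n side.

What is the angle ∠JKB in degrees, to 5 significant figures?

16.088°

Tangency of A1 to both parallel lines with radius 4.6 puts P and K at S ± 4.6·n: P = (2.0309, 4.1274), K = (-2.0309, -4.1274). Equal radii place B and J the same way about C: B = C + 4.6·n = (30.653, -9.9566), J = C − 4.6·n = (26.592, -18.211). Then cos ∠JKB = KJ·KB / (|KJ||KB|), giving 16.088°.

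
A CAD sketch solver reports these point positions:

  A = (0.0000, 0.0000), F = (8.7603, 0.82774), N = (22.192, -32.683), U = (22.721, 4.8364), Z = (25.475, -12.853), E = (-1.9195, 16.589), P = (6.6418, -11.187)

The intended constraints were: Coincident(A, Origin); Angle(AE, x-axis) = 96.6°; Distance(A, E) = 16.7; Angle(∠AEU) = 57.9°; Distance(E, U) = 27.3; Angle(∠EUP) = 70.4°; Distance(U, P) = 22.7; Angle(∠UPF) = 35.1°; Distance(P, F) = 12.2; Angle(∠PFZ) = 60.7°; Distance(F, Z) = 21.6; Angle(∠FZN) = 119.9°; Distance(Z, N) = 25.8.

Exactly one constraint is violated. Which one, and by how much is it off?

Distance(Z, N) = 25.8 — off by 5.70.

A = (0.00, 0.00) ✓; AE at 96.60° ✓; |AE| = 16.70 ✓; ∠AEU = 57.90° ✓; |EU| = 27.30 ✓; ∠EUP = 70.40° ✓; |UP| = 22.70 ✓; ∠UPF = 35.10° ✓; |PF| = 12.20 ✓; ∠PFZ = 60.70° ✓; |FZ| = 21.60 ✓; ∠FZN = 119.9° ✓; |ZN| = 20.10 ✗.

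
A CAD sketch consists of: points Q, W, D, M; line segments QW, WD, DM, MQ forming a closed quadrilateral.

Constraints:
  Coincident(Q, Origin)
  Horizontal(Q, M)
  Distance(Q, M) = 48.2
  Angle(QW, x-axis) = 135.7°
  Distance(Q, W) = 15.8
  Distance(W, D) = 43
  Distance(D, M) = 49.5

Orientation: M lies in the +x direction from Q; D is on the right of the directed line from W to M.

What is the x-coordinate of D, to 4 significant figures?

7.222

Checks: |QM| = 48.20 ✓; |QW| = 15.80 ✓; |WD| = 43.00 ✓; |DM| = 49.50 ✓.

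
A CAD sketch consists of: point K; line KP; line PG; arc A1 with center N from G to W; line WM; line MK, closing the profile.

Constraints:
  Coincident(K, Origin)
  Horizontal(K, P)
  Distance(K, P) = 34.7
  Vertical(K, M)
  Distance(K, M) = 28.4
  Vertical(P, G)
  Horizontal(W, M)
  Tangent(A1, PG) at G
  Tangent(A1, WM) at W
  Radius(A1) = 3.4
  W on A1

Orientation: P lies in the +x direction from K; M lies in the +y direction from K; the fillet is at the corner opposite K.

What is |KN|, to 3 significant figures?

40.1

K is at the origin; K and P share the same y with |KP| = 34.7 and P on the +x side, so P = (34.7, 0.00). K and M share the same x with |KM| = 28.4 and M on the +y side, so M = (0.00, 28.4). The virtual corner opposite K is at (34.7, 28.4). The tangent condition forces NG to be normal to PG and tangency of A1 to WM means the radius NW is perpendicular to WM, with radius 3.4, so the center N sits 3.4 in from both sides at N = (31.3, 25.0). Then |KN| = |N − K| = 40.1.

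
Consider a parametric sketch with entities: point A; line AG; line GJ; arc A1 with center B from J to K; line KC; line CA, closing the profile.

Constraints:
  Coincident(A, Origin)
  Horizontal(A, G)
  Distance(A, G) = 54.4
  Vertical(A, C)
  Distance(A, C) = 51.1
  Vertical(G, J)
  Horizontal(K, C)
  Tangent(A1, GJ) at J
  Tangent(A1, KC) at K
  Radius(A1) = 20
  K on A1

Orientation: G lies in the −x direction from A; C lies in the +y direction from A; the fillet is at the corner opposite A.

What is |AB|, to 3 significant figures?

46.4

A is at the origin; AG is horizontal with |AG| = 54.4 and G on the −x side, so G = (-54.4, 0.00). AC is vertical with |AC| = 51.1 and C on the +y side, so C = (0.00, 51.1). The virtual corner opposite A is at (-54.4, 51.1). Tangency of A1 to GJ means the radius BJ is perpendicular to GJ and tangency of A1 to KC means the radius BK is perpendicular to KC, with radius 20.0, so the center B sits 20.0 in from both sides at B = (-34.4, 31.1). Then |AB| = |B − A| = 46.4.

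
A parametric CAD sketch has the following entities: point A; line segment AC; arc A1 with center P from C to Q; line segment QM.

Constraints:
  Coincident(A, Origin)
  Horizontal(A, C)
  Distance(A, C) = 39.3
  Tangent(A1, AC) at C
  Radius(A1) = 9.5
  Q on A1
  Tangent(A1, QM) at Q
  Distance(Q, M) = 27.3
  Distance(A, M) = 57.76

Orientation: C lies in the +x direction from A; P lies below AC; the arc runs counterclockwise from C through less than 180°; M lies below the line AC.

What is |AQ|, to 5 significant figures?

33.832

A is at the origin; AC is horizontal with |AC| = 39.3 and C on the +x side, so C = (39.300, 0.0000). A1 meets AC tangentially, so PC is at right angles to AC, so P = C + (0, -9.5) = (39.300, -9.5000). Since PQ ⟂ QM (tangency), |PM| = √(9.5² + 27.3²) = 28.906 regardless of where Q sits on A1. So M lies on both circle(A, 57.76) and circle(P, 28.906); the below-AC intersection is M = (43.400, -38.113). Q is the foot of the tangent from M: Q = (30.861, -13.863).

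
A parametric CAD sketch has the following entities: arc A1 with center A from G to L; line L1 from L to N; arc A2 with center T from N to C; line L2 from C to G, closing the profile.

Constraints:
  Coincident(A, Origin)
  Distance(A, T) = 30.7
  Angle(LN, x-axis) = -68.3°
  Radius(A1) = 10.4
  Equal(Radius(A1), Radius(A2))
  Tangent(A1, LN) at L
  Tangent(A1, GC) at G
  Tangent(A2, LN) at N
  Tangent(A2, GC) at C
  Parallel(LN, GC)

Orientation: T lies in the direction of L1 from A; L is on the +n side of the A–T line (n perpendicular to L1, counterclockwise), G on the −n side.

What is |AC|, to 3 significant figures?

32.4

The slot axis is L1's direction at -68.3°, so u = (cos -68.3°, sin -68.3°) = (0.370, -0.929) and n = (−sin -68.3°, cos -68.3°) = (0.929, 0.370). A is at the origin and T lies 30.7 along u from A, so T = 30.7·u = (11.4, -28.5). Tangency of A1 to both parallel lines with radius 10.4 puts L and G at A ± 10.4·n: L = (9.66, 3.85), G = (-9.66, -3.85). Equal radii place N and C the same way about T: N = T + 10.4·n = (21.0, -24.7), C = T − 10.4·n = (1.69, -32.4). Then |AC| = |C − A| = 32.4.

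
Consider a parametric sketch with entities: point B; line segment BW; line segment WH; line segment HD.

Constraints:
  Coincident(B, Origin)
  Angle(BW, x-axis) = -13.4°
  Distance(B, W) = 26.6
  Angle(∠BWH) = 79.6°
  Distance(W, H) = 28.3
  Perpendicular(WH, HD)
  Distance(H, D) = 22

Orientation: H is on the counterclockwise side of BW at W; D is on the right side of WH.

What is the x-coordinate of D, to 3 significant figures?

49.3

B is at the origin; BW runs at -13.4° with length 26.6, so W = 26.6·(cos -13.4°, sin -13.4°) = (25.9, -6.16). ∠BWH = 79.6°, so WH runs at -13.4° + (180° − 79.6°) = 87.0° from the x-axis; with |WH| = 28.3, H = W + 28.3·(cos 87.0°, sin 87.0°) = (27.4, 22.1). WH is perpendicular to HD; with |HD| = 22.0 on the right of WH, D = H + 22.0·(0.999, -0.0523) = (49.3, 20.9). So D.x = 49.3.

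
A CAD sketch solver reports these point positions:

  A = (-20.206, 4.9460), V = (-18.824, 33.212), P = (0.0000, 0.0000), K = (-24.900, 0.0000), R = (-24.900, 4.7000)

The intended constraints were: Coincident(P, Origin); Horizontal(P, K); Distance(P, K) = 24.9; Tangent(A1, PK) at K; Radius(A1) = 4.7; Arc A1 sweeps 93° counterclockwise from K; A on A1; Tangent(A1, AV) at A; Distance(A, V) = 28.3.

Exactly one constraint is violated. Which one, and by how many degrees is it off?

Tangent(A1, AV) at A — off by 5.80°.

P = (0.00, 0.00) ✓; P.y = 0.00, K.y = 0.00 ✓; |PK| = 24.90 ✓; ∠(RK, KP) = 90.00° ✓; |RK| = 4.700 ✓; bearing(R→A) − bearing(R→K) = 93.00° ✓; |RA| = 4.700 ✓; ∠(RA, AV) = 95.80° ✗; |AV| = 28.30 ✓.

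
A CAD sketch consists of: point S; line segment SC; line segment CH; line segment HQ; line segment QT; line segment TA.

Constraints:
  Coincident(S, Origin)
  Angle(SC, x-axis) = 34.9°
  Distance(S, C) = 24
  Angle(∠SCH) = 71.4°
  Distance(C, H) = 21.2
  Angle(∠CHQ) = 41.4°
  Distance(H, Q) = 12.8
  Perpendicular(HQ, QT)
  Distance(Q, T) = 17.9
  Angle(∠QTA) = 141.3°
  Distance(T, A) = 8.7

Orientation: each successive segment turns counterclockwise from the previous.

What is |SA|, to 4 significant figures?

37.33

S is at the origin; SC runs at 34.9° with length 24.0, so C = (19.68, 13.73). ∠SCH = 71.4° gives CH at 143.5° from the x-axis; with |CH| = 21.2, H = (2.642, 26.34). ∠CHQ = 41.4° gives HQ at -77.90° from the x-axis; with |HQ| = 12.8, Q = (5.325, 13.83). The perpendicularity gives QT at right angles to HQ, so QT runs at 12.10°; with |QT| = 17.9, T = (22.83, 17.58). ∠QTA = 141.3° gives TA at 50.80° from the x-axis; with |TA| = 8.7, A = (28.33, 24.32). Then |SA| = |A − S| = 37.33.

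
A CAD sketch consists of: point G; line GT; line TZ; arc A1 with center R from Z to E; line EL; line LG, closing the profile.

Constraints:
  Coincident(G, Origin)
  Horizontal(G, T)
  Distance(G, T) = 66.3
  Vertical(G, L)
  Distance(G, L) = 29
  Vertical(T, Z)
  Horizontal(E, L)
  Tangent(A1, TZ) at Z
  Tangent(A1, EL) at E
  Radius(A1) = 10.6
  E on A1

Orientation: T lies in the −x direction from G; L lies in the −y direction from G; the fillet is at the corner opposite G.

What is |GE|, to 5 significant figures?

62.797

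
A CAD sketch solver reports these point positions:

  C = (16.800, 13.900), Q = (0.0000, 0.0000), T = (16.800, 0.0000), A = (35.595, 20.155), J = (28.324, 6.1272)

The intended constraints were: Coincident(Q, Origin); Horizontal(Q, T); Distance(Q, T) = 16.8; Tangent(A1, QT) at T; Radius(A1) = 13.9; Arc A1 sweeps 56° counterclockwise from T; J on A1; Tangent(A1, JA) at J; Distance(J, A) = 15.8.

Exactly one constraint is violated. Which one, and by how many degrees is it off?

Tangent(A1, JA) at J — off by 6.60°.

Q = (0.00, 0.00) ✓; Q.y = 0.00, T.y = 0.00 ✓; |QT| = 16.80 ✓; ∠(CT, TQ) = 90.00° ✓; |CT| = 13.90 ✓; bearing(C→J) − bearing(C→T) = 56.00° ✓; |CJ| = 13.90 ✓; ∠(CJ, JA) = 83.40° ✗; |JA| = 15.80 ✓.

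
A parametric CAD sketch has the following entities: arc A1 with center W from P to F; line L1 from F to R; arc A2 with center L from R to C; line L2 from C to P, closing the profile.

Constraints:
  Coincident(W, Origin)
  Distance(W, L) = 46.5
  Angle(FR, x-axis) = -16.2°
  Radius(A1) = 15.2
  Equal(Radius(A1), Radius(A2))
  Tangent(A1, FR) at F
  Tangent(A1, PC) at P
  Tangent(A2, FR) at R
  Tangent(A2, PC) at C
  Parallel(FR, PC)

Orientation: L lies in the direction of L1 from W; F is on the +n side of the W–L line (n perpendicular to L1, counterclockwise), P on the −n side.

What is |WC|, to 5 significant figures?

48.921

The slot axis is L1's direction at -16.2°, so u = (cos -16.2°, sin -16.2°) = (0.96029, -0.27899) and n = (−sin -16.2°, cos -16.2°) = (0.27899, 0.96029). W is at the origin and L lies 46.5 along u from W, so L = 46.5·u = (44.654, -12.973). Tangency of A1 to both parallel lines with radius 15.2 puts F and P at W ± 15.2·n: F = (4.2407, 14.596), P = (-4.2407, -14.596). Equal radii place R and C the same way about L: R = L + 15.2·n = (48.894, 1.6234), C = L − 15.2·n = (40.413, -27.570). Then |WC| = |C − W| = 48.921.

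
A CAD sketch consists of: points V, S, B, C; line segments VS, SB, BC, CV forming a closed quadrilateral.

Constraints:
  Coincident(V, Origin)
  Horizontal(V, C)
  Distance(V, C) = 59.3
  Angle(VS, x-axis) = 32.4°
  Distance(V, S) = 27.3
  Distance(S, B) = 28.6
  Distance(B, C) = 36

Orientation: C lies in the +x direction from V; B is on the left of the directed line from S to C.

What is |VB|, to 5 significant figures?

55.777

Checks: |SB| = 28.60 ✓; |BC| = 36.00 ✓.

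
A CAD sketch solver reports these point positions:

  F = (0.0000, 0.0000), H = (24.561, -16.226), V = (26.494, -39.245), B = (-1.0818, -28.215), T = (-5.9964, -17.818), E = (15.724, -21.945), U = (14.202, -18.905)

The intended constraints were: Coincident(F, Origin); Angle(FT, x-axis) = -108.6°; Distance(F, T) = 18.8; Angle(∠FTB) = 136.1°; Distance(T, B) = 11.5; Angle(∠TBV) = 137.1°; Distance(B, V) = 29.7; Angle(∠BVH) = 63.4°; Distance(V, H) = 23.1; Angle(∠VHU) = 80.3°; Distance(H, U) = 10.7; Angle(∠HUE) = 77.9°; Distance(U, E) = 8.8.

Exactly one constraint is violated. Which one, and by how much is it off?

Distance(U, E) = 8.8 — off by 5.40.

F = (0.00, 0.00) ✓; FT at -108.6° ✓; |FT| = 18.80 ✓; ∠FTB = 136.1° ✓; |TB| = 11.50 ✓; ∠TBV = 137.1° ✓; |BV| = 29.70 ✓; ∠BVH = 63.40° ✓; |VH| = 23.10 ✓; ∠VHU = 80.30° ✓; |HU| = 10.70 ✓; ∠HUE = 77.90° ✓; |UE| = 3.400 ✗.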